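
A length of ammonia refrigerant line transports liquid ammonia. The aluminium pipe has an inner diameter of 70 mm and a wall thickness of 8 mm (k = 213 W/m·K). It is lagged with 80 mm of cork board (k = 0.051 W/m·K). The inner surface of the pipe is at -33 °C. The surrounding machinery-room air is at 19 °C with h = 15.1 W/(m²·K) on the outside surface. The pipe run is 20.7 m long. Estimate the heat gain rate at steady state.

Q ≈ 320 W

For a radial system each layer contributes R = ln(r_out/r_in)/(2πkL); films add R = 1/(hA).
R_aluminium pipe wall = ln(43/35)/(2π×213×20.7) = 7.431×10^-6 K/W
R_cork board = ln(123/43)/(2π×0.051×20.7) = 0.1584 K/W
R_outer film = 1/(h_o·2πr_oL) = 1/(15.1×2π×0.123×20.7) = 0.00414 K/W
R_total = 0.1626 K/W
Q = ΔT/R_total = 52/0.1626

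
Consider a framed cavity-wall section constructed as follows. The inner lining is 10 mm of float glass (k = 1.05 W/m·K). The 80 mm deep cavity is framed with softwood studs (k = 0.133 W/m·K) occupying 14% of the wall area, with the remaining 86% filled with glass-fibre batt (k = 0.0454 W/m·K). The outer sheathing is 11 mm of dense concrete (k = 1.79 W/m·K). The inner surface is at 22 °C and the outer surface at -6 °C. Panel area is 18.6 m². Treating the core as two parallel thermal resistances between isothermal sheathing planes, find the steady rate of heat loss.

Sheathing layers in series; stud and cavity paths in parallel between them.
R_inner = 0.01/(1.05×18.6) = 5.12×10^-4 K/W
R_stud  = 0.08/(0.133×0.14×18.6) = 0.231 K/W
R_cav   = 0.08/(0.0454×0.86×18.6) = 0.1102 K/W
1/R_core = 1/R_stud + 1/R_cav → R_core = 0.07459 K/W
R_outer = 0.011/(1.79×18.6) = 3.304×10^-4 K/W
R_total = 0.07543 K/W
Q = ΔT/R_total = 28/0.07543

Q ≈ 371 W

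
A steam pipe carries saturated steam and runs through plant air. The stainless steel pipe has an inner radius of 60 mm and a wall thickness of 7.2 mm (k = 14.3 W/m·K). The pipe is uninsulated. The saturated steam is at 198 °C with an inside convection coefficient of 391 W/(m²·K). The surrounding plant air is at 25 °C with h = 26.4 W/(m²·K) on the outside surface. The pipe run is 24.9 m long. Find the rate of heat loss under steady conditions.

Treating each annulus and film as a series resistance:
R_inner film = 1/(h_i·2πr₁L) = 1/(391×2π×0.06×24.9) = 2.725×10^-4 K/W
R_stainless steel pipe wall = ln(67.2/60)/(2π×14.3×24.9) = 5.066×10^-5 K/W
R_outer film = 1/(h_o·2πr_oL) = 1/(26.4×2π×0.0672×24.9) = 0.003603 K/W
R_total = 0.003926 K/W
Q = ΔT/R_total = 173/0.003926

Q ≈ 44100 W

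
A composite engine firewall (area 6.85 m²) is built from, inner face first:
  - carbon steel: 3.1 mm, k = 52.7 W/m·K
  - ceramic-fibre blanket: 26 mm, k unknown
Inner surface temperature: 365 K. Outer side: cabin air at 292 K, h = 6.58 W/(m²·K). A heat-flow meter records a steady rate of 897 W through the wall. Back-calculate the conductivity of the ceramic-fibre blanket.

Series thermal resistances:
R_carbon steel = L/(kA) = 0.0031/(52.7×6.85) = 8.587×10^-6 K/W
R_outer film = 1/(h_o·A) = 1/(6.58×6.85) = 0.02219 K/W
Sum of known resistances R_other = 0.02219 K/W
Total R = ΔT/Q = 73/897 = 0.08138 K/W
R_ceramic-fibre blanket = R_total − R_other = 0.05919 K/W
k = L/(R·A) = 0.026/(0.05919×6.85)

k ≈ 0.0641 W/(m·K)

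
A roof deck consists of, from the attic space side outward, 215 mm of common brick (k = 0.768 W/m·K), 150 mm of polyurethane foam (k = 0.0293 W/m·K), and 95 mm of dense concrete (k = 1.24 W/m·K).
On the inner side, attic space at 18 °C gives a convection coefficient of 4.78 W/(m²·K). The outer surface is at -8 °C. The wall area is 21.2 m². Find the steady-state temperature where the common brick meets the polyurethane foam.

T ≈ 15.8 °C

Thermal resistances in series:
R_inner film = 1/(h_i·A) = 1/(4.78×21.2) = 0.009868 K/W
R_common brick = L/(kA) = 0.215/(0.768×21.2) = 0.01321 K/W
R_polyurethane foam = L/(kA) = 0.15/(0.0293×21.2) = 0.2415 K/W
R_dense concrete = L/(kA) = 0.095/(1.24×21.2) = 0.003614 K/W
R_total = 0.2682 K/W;  Q = ΔT/R_total = 26/0.2682 = 96.95 W
T_interface = T_inner − Q·ΣR(inner→interface) = 18 − 97×0.02307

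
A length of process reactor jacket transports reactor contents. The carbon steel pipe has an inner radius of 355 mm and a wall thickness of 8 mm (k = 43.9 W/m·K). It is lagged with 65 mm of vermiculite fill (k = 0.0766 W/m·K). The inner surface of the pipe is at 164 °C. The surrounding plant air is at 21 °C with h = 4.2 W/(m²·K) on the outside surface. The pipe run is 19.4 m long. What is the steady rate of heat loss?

Q ≈ 6440 W

For a radial system each layer contributes R = ln(r_out/r_in)/(2πkL); films add R = 1/(hA).
R_carbon steel pipe wall = ln(363/355)/(2π×43.9×19.4) = 4.165×10^-6 K/W
R_vermiculite fill = ln(428/363)/(2π×0.0766×19.4) = 0.01764 K/W
R_outer film = 1/(h_o·2πr_oL) = 1/(4.2×2π×0.428×19.4) = 0.004564 K/W
R_total = 0.02221 K/W
Q = ΔT/R_total = 143/0.02221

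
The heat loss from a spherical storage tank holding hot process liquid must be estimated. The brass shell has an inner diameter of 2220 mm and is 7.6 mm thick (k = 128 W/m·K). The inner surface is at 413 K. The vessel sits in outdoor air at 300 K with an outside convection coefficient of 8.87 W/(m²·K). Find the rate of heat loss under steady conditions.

Q ≈ 15700 W

For a spherical shell R = (1/r₁ − 1/r₂)/(4πk); film R = 1/(h·4πr²). In series:
R_brass shell = (1/1.11 − 1/1.1176)/(4π×128) = 3.809×10^-6 K/W
R_outer film = 1/(h·4πr_o²) = 1/(8.87×4π×1.1176²) = 0.007183 K/W
R_total = 0.007187 K/W
Q = ΔT/R_total = 113/0.007187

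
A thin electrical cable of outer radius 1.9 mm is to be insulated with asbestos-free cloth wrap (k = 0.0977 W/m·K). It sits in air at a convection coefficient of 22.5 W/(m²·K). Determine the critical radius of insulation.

For a cylinder r_cr = k/h = 0.0977/22.5
r_cr = 4.34 mm; since the bare radius (1.9 mm) is below r_cr, adding a thin layer of insulation will *increase* heat loss.

r_cr ≈ 4.34 mm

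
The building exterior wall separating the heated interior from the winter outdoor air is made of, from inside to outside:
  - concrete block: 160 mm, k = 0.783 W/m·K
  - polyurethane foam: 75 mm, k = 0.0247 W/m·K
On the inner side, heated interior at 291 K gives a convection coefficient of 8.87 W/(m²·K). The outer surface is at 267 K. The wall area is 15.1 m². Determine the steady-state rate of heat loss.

Q ≈ 108 W

Series thermal resistances:
R_inner film = 1/(h_i·A) = 1/(8.87×15.1) = 0.007466 K/W
R_concrete block = L/(kA) = 0.16/(0.783×15.1) = 0.01353 K/W
R_polyurethane foam = L/(kA) = 0.075/(0.0247×15.1) = 0.2011 K/W
R_total = 0.2221 K/W
Q = ΔT / R_total = 24 / 0.2221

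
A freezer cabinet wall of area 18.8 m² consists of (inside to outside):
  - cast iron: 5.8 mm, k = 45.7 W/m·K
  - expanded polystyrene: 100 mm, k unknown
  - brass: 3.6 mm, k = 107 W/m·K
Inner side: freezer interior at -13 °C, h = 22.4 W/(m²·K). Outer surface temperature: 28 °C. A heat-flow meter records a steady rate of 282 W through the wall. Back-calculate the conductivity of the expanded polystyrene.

Model the wall as resistances in series:
R_inner film = 1/(h_i·A) = 1/(22.4×18.8) = 0.002375 K/W
R_cast iron = L/(kA) = 0.0058/(45.7×18.8) = 6.751×10^-6 K/W
R_brass = L/(kA) = 0.0036/(107×18.8) = 1.79×10^-6 K/W
Sum of known resistances R_other = 0.002383 K/W
Total R = ΔT/Q = 41/282 = 0.1454 K/W
R_expanded polystyrene = R_total − R_other = 0.143 K/W
k = L/(R·A) = 0.1/(0.143×18.8)

k ≈ 0.0372 W/(m·K)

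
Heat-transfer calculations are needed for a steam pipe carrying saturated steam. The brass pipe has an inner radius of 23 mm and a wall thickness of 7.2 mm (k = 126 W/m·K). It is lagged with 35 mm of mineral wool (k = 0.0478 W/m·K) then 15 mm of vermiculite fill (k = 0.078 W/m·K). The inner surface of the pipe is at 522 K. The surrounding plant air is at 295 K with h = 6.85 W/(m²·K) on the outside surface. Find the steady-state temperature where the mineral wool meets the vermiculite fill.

T ≈ 344 K

Per-layer cylindrical resistances, series-summed:
R_brass pipe wall = ln(30.2/23)/(2π×126×1) = 3.44×10^-4 K/W
R_mineral wool = ln(65.2/30.2)/(2π×0.0478×1) = 2.563 K/W
R_vermiculite fill = ln(80.2/65.2)/(2π×0.078×1) = 0.4225 K/W
R_outer film = 1/(h_o·2πr_oL) = 1/(6.85×2π×0.0802×1) = 0.2897 K/W
R_total = 3.275 K/W
Q = ΔT/R_total = 227/3.275
Q = 69.3 W/m
T_interface = T_inner − Q·ΣR(inner→interface) = 522 − 69.3×2.563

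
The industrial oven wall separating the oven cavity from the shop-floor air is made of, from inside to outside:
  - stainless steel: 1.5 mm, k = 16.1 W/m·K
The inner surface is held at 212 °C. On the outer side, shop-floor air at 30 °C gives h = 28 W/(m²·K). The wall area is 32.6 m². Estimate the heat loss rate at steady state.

Treating each layer as a thermal resistance in series:
R_stainless steel = L/(kA) = 0.0015/(16.1×32.6) = 2.858×10^-6 K/W
R_outer film = 1/(h_o·A) = 1/(28×32.6) = 0.001096 K/W
R_total = 0.001098 K/W
Q = ΔT / R_total = 182 / 0.001098

Q ≈ 166000 W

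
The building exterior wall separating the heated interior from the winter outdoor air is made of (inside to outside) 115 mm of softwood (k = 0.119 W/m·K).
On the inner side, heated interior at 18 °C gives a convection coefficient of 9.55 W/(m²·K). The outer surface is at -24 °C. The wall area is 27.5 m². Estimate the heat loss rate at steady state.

Treating each layer as a thermal resistance in series:
R_inner film = 1/(h_i·A) = 1/(9.55×27.5) = 0.003808 K/W
R_softwood = L/(kA) = 0.115/(0.119×27.5) = 0.03514 K/W
R_total = 0.03895 K/W
Q = ΔT / R_total = 42 / 0.03895

Q ≈ 1080 W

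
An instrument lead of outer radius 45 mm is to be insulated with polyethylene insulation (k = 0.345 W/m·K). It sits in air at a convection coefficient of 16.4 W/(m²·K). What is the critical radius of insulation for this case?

r_cr ≈ 21 mm

For a cylinder r_cr = k/h = 0.345/16.4
r_cr = 21 mm; since the bare radius (45 mm) is above r_cr, any added insulation will reduce heat loss.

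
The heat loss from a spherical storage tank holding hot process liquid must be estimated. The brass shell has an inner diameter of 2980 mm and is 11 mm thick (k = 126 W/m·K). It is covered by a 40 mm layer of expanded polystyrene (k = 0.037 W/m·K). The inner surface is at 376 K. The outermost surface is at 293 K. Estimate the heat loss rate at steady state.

Q ≈ 2230 W

Spherical conduction: R = (1/r_in − 1/r_out)/(4πk) per layer; series-sum.
R_brass shell = (1/1.49 − 1/1.501)/(4π×126) = 3.106×10^-6 K/W
R_expanded polystyrene = (1/1.501 − 1/1.541)/(4π×0.037) = 0.03719 K/W
R_total = 0.0372 K/W
Q = ΔT/R_total = 83/0.0372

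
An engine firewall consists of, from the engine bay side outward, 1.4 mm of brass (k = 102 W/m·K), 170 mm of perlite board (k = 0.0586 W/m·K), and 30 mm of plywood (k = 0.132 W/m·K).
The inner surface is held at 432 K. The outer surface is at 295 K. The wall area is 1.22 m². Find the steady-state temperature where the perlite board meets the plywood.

T ≈ 305 K

Using the resistance-network approach (series):
R_brass = L/(kA) = 0.0014/(102×1.22) = 1.125×10^-5 K/W
R_perlite board = L/(kA) = 0.17/(0.0586×1.22) = 2.378 K/W
R_plywood = L/(kA) = 0.03/(0.132×1.22) = 0.1863 K/W
R_total = 2.564 K/W;  Q = ΔT/R_total = 137/2.564 = 53.43 W
T_interface = T_inner − Q·ΣR(inner→interface) = 432 − 53.4×2.378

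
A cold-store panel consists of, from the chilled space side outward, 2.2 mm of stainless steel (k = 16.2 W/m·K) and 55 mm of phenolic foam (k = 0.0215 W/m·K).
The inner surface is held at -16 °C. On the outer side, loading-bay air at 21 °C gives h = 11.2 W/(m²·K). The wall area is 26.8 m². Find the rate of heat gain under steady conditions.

Using the resistance-network approach (series):
R_stainless steel = L/(kA) = 0.0022/(16.2×26.8) = 5.067×10^-6 K/W
R_phenolic foam = L/(kA) = 0.055/(0.0215×26.8) = 0.09545 K/W
R_outer film = 1/(h_o·A) = 1/(11.2×26.8) = 0.003332 K/W
R_total = 0.09879 K/W
Q = ΔT / R_total = 37 / 0.09879

Q ≈ 375 W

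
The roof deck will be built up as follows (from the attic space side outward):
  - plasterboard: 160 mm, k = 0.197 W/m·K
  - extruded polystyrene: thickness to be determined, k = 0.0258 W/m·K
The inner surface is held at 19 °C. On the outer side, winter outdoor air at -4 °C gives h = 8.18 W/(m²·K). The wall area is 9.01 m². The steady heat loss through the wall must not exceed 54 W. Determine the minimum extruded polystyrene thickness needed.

L ≈ 74.9 mm

Thermal resistances in series:
R_plasterboard = L/(kA) = 0.16/(0.197×9.01) = 0.09014 K/W
R_outer film = 1/(h_o·A) = 1/(8.18×9.01) = 0.01357 K/W
Sum of the known resistances R_other = 0.1037 K/W
Required total resistance R_tot = ΔT/Q_allow = 23/54 = 0.4259 K/W
R_extruded polystyrene = R_tot − R_other = 0.3222 K/W
L = R·k·A = 0.3222×0.0258×9.01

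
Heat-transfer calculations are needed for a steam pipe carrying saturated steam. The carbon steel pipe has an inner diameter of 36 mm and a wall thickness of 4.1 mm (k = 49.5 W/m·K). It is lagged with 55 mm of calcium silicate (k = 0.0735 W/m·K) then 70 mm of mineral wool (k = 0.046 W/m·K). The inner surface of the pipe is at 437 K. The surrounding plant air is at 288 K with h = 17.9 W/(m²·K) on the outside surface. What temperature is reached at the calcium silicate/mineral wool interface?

For a radial system each layer contributes R = ln(r_out/r_in)/(2πkL); films add R = 1/(hA).
R_carbon steel pipe wall = ln(22.1/18)/(2π×49.5×1) = 6.598×10^-4 K/W
R_calcium silicate = ln(77.1/22.1)/(2π×0.0735×1) = 2.706 K/W
R_mineral wool = ln(147.1/77.1)/(2π×0.046×1) = 2.235 K/W
R_outer film = 1/(h_o·2πr_oL) = 1/(17.9×2π×0.1471×1) = 0.06044 K/W
R_total = 5.002 K/W
Q = ΔT/R_total = 149/5.002
Q = 29.8 W/m
T_interface = T_inner − Q·ΣR(inner→interface) = 437 − 29.8×2.706

T ≈ 356 K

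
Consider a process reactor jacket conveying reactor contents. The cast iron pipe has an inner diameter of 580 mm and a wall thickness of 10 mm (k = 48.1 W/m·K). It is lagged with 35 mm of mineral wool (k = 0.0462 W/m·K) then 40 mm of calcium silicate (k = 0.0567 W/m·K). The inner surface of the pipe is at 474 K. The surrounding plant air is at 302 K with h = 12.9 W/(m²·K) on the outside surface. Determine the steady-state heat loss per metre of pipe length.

q′ ≈ 236 W/m

For a radial system each layer contributes R = ln(r_out/r_in)/(2πkL); films add R = 1/(hA).
R_cast iron pipe wall = ln(300/290)/(2π×48.1×1) = 1.122×10^-4 K/W
R_mineral wool = ln(335/300)/(2π×0.0462×1) = 0.3801 K/W
R_calcium silicate = ln(375/335)/(2π×0.0567×1) = 0.3166 K/W
R_outer film = 1/(h_o·2πr_oL) = 1/(12.9×2π×0.375×1) = 0.0329 K/W
R_total = 0.7298 K/W
Q = ΔT/R_total = 172/0.7298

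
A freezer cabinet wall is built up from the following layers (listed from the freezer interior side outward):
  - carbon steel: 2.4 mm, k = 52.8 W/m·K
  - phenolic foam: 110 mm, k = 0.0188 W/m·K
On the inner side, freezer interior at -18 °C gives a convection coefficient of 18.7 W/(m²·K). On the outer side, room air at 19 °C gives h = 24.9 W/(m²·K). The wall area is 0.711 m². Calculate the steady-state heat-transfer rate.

Q ≈ 4.43 W

Using the resistance-network approach (series):
R_inner film = 1/(h_i·A) = 1/(18.7×0.711) = 0.07521 K/W
R_carbon steel = L/(kA) = 0.0024/(52.8×0.711) = 6.393×10^-5 K/W
R_phenolic foam = L/(kA) = 0.11/(0.0188×0.711) = 8.229 K/W
R_outer film = 1/(h_o·A) = 1/(24.9×0.711) = 0.05648 K/W
R_total = 8.361 K/W
Q = ΔT / R_total = 37 / 8.361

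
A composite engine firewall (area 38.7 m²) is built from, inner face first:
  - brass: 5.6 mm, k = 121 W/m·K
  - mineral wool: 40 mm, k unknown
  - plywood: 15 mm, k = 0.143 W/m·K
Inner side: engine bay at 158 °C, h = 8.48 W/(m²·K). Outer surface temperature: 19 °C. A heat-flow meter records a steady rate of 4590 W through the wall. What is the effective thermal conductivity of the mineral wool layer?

Using the resistance-network approach (series):
R_inner film = 1/(h_i·A) = 1/(8.48×38.7) = 0.003047 K/W
R_brass = L/(kA) = 0.0056/(121×38.7) = 1.196×10^-6 K/W
R_plywood = L/(kA) = 0.015/(0.143×38.7) = 0.00271 K/W
Sum of known resistances R_other = 0.005759 K/W
Total R = ΔT/Q = 139/4590 = 0.03028 K/W
R_mineral wool = R_total − R_other = 0.02452 K/W
k = L/(R·A) = 0.04/(0.02452×38.7)

k ≈ 0.0421 W/(m·K)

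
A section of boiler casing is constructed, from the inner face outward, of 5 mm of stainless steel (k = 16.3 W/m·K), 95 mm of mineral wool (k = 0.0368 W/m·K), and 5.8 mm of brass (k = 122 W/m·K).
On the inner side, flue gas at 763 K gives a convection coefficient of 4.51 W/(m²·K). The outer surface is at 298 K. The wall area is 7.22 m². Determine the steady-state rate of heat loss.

Q ≈ 1200 W

Thermal resistances in series:
R_inner film = 1/(h_i·A) = 1/(4.51×7.22) = 0.03071 K/W
R_stainless steel = L/(kA) = 0.005/(16.3×7.22) = 4.249×10^-5 K/W
R_mineral wool = L/(kA) = 0.095/(0.0368×7.22) = 0.3576 K/W
R_brass = L/(kA) = 0.0058/(122×7.22) = 6.585×10^-6 K/W
R_total = 0.3883 K/W
Q = ΔT / R_total = 465 / 0.3883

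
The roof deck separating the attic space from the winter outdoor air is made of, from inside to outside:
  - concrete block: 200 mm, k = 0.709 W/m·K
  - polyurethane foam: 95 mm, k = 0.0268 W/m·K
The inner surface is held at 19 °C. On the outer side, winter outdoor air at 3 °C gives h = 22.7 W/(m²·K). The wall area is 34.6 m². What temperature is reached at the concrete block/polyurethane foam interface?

Thermal resistances in series:
R_concrete block = L/(kA) = 0.2/(0.709×34.6) = 0.008153 K/W
R_polyurethane foam = L/(kA) = 0.095/(0.0268×34.6) = 0.1025 K/W
R_outer film = 1/(h_o·A) = 1/(22.7×34.6) = 0.001273 K/W
R_total = 0.1119 K/W;  Q = ΔT/R_total = 16/0.1119 = 143 W
T_interface = T_inner − Q·ΣR(inner→interface) = 19 − 143×0.008153

T ≈ 17.8 °C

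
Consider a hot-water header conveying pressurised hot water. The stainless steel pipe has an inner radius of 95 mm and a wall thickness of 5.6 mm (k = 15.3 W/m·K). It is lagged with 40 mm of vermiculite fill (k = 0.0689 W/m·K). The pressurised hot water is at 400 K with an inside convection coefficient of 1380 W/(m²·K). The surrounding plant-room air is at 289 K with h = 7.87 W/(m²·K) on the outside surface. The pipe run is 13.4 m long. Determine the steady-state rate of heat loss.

Radial resistances (cylindrical: R_cond = ln(r_o/r_i)/(2πkL), R_conv = 1/(h·2πrL)):
R_inner film = 1/(h_i·2πr₁L) = 1/(1380×2π×0.095×13.4) = 9.06×10^-5 K/W
R_stainless steel pipe wall = ln(100.6/95)/(2π×15.3×13.4) = 4.446×10^-5 K/W
R_vermiculite fill = ln(140.6/100.6)/(2π×0.0689×13.4) = 0.05771 K/W
R_outer film = 1/(h_o·2πr_oL) = 1/(7.87×2π×0.1406×13.4) = 0.01073 K/W
R_total = 0.06858 K/W
Q = ΔT/R_total = 111/0.06858

Q ≈ 1620 W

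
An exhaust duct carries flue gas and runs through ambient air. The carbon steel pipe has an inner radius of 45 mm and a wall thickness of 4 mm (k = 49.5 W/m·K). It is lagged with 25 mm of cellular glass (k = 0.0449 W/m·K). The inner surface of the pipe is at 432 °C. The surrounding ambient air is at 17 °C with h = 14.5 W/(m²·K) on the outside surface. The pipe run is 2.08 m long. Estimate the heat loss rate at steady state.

Q ≈ 536 W

Cylindrical conduction, so R = ln(r₂/r₁)/(2πkL) per layer, in series:
R_carbon steel pipe wall = ln(49/45)/(2π×49.5×2.08) = 1.316×10^-4 K/W
R_cellular glass = ln(74/49)/(2π×0.0449×2.08) = 0.7025 K/W
R_outer film = 1/(h_o·2πr_oL) = 1/(14.5×2π×0.074×2.08) = 0.07131 K/W
R_total = 0.774 K/W
Q = ΔT/R_total = 415/0.774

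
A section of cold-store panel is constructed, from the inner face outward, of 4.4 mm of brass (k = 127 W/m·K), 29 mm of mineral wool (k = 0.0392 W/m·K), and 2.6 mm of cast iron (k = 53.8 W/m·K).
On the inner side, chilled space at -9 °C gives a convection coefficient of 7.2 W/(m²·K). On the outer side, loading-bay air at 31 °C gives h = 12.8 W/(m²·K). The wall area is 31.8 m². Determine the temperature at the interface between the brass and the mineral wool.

T ≈ -3.19 °C

Treating each layer as a thermal resistance in series:
R_inner film = 1/(h_i·A) = 1/(7.2×31.8) = 0.004368 K/W
R_brass = L/(kA) = 0.0044/(127×31.8) = 1.089×10^-6 K/W
R_mineral wool = L/(kA) = 0.029/(0.0392×31.8) = 0.02326 K/W
R_cast iron = L/(kA) = 0.0026/(53.8×31.8) = 1.52×10^-6 K/W
R_outer film = 1/(h_o·A) = 1/(12.8×31.8) = 0.002457 K/W
R_total = 0.03009 K/W;  Q = ΔT/R_total = 40/0.03009 = 1329 W
T_interface = T_inner + Q·ΣR(inner→interface) = -9 + 1330×0.004369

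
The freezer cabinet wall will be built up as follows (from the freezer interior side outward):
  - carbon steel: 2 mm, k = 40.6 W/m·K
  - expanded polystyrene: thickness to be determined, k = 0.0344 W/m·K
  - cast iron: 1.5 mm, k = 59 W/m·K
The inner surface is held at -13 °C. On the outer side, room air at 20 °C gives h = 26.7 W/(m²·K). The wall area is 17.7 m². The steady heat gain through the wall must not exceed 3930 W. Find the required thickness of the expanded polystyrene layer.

Using the resistance-network approach (series):
R_carbon steel = L/(kA) = 0.002/(40.6×17.7) = 2.783×10^-6 K/W
R_cast iron = L/(kA) = 0.0015/(59×17.7) = 1.436×10^-6 K/W
R_outer film = 1/(h_o·A) = 1/(26.7×17.7) = 0.002116 K/W
Sum of the known resistances R_other = 0.00212 K/W
Required total resistance R_tot = ΔT/Q_allow = 33/3930 = 0.008397 K/W
R_expanded polystyrene = R_tot − R_other = 0.006277 K/W
L = R·k·A = 0.006277×0.0344×17.7

L ≈ 3.82 mm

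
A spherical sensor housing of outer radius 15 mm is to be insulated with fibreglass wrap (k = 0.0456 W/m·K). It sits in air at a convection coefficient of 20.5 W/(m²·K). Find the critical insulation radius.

r_cr ≈ 4.45 mm

For a sphere r_cr = 2k/h = 2×0.0456/20.5
r_cr = 4.45 mm; since the bare radius (15 mm) is above r_cr, any added insulation will reduce heat loss.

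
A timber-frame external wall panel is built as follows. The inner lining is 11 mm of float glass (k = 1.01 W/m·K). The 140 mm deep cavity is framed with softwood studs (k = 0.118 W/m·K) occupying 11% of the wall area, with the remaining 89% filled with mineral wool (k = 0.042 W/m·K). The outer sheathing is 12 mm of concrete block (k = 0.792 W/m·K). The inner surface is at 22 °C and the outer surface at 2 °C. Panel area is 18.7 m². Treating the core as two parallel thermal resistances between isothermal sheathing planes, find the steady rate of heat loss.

Q ≈ 133 W

Sheathing layers in series; stud and cavity paths in parallel between them.
R_inner = 0.011/(1.01×18.7) = 5.824×10^-4 K/W
R_stud  = 0.14/(0.118×0.11×18.7) = 0.5768 K/W
R_cav   = 0.14/(0.042×0.89×18.7) = 0.2003 K/W
1/R_core = 1/R_stud + 1/R_cav → R_core = 0.1487 K/W
R_outer = 0.012/(0.792×18.7) = 8.102×10^-4 K/W
R_total = 0.1501 K/W
Q = ΔT/R_total = 20/0.1501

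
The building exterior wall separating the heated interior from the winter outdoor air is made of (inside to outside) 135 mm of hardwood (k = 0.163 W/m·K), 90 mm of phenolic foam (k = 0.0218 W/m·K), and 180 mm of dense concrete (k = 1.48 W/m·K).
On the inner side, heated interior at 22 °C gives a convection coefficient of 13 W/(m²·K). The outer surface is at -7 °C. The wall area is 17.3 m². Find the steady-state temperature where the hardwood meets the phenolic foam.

T ≈ 16.9 °C

Thermal resistances in series:
R_inner film = 1/(h_i·A) = 1/(13×17.3) = 0.004446 K/W
R_hardwood = L/(kA) = 0.135/(0.163×17.3) = 0.04787 K/W
R_phenolic foam = L/(kA) = 0.09/(0.0218×17.3) = 0.2386 K/W
R_dense concrete = L/(kA) = 0.18/(1.48×17.3) = 0.00703 K/W
R_total = 0.298 K/W;  Q = ΔT/R_total = 29/0.298 = 97.32 W
T_interface = T_inner − Q·ΣR(inner→interface) = 22 − 97.3×0.05232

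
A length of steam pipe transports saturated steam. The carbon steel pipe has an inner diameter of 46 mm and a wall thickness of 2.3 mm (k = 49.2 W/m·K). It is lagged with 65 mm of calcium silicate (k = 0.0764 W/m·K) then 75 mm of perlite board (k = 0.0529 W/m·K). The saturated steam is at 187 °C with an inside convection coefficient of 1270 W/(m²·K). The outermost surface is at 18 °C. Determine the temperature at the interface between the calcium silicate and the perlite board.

T ≈ 86.7 °C

Cylindrical conduction, so R = ln(r₂/r₁)/(2πkL) per layer, in series:
R_inner film = 1/(h_i·2πr₁L) = 1/(1270×2π×0.023×1) = 0.005449 K/W
R_carbon steel pipe wall = ln(25.3/23)/(2π×49.2×1) = 3.083×10^-4 K/W
R_calcium silicate = ln(90.3/25.3)/(2π×0.0764×1) = 2.65 K/W
R_perlite board = ln(165.3/90.3)/(2π×0.0529×1) = 1.819 K/W
R_total = 4.475 K/W
Q = ΔT/R_total = 169/4.475
Q = 37.8 W/m
T_interface = T_inner − Q·ΣR(inner→interface) = 187 − 37.8×2.656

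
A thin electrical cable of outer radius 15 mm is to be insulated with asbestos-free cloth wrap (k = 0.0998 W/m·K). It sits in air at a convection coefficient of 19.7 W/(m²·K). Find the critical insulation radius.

r_cr ≈ 5.07 mm

For a cylinder r_cr = k/h = 0.0998/19.7
r_cr = 5.07 mm; since the bare radius (15 mm) is above r_cr, any added insulation will reduce heat loss.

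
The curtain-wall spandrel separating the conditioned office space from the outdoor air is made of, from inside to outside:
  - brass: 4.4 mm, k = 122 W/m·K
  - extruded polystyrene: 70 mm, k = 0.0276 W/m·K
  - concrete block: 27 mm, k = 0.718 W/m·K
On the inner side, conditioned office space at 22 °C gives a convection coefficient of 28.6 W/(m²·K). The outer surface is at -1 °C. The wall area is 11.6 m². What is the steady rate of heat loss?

Model the wall as resistances in series:
R_inner film = 1/(h_i·A) = 1/(28.6×11.6) = 0.003014 K/W
R_brass = L/(kA) = 0.0044/(122×11.6) = 3.109×10^-6 K/W
R_extruded polystyrene = L/(kA) = 0.07/(0.0276×11.6) = 0.2186 K/W
R_concrete block = L/(kA) = 0.027/(0.718×11.6) = 0.003242 K/W
R_total = 0.2249 K/W
Q = ΔT / R_total = 23 / 0.2249

Q ≈ 102 W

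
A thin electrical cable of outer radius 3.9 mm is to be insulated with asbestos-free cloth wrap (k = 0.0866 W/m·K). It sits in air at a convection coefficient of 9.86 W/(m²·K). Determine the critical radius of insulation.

r_cr ≈ 8.78 mm

For a cylinder r_cr = k/h = 0.0866/9.86
r_cr = 8.78 mm; since the bare radius (3.9 mm) is below r_cr, adding a thin layer of insulation will *increase* heat loss.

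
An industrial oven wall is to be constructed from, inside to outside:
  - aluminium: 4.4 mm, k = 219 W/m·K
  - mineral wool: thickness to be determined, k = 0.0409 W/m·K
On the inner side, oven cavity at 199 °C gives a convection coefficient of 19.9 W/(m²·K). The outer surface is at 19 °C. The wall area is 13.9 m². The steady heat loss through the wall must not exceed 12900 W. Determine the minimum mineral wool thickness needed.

L ≈ 5.88 mm

Treating each layer as a thermal resistance in series:
R_inner film = 1/(h_i·A) = 1/(19.9×13.9) = 0.003615 K/W
R_aluminium = L/(kA) = 0.0044/(219×13.9) = 1.445×10^-6 K/W
Sum of the known resistances R_other = 0.003617 K/W
Required total resistance R_tot = ΔT/Q_allow = 180/12900 = 0.01395 K/W
R_mineral wool = R_tot − R_other = 0.01034 K/W
L = R·k·A = 0.01034×0.0409×13.9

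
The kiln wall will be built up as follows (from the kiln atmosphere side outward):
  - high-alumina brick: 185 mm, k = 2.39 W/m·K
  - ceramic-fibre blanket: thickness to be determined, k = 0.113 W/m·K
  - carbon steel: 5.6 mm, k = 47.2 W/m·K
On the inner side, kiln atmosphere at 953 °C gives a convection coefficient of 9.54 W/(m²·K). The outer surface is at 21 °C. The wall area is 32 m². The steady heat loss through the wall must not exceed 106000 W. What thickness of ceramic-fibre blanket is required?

L ≈ 11.2 mm

Thermal resistances in series:
R_inner film = 1/(h_i·A) = 1/(9.54×32) = 0.003276 K/W
R_high-alumina brick = L/(kA) = 0.185/(2.39×32) = 0.002419 K/W
R_carbon steel = L/(kA) = 0.0056/(47.2×32) = 3.708×10^-6 K/W
Sum of the known resistances R_other = 0.005698 K/W
Required total resistance R_tot = ΔT/Q_allow = 932/106000 = 0.008792 K/W
R_ceramic-fibre blanket = R_tot − R_other = 0.003094 K/W
L = R·k·A = 0.003094×0.113×32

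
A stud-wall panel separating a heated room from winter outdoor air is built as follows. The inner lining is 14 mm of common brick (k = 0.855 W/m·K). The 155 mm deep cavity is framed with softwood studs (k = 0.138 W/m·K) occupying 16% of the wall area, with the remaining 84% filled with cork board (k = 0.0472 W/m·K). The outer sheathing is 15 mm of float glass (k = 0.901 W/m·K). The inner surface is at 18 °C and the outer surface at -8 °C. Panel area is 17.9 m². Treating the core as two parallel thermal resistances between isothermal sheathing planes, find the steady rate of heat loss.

Q ≈ 183 W

Sheathing layers in series; stud and cavity paths in parallel between them.
R_inner = 0.014/(0.855×17.9) = 9.148×10^-4 K/W
R_stud  = 0.155/(0.138×0.16×17.9) = 0.3922 K/W
R_cav   = 0.155/(0.0472×0.84×17.9) = 0.2184 K/W
1/R_core = 1/R_stud + 1/R_cav → R_core = 0.1403 K/W
R_outer = 0.015/(0.901×17.9) = 9.301×10^-4 K/W
R_total = 0.1421 K/W
Q = ΔT/R_total = 26/0.1421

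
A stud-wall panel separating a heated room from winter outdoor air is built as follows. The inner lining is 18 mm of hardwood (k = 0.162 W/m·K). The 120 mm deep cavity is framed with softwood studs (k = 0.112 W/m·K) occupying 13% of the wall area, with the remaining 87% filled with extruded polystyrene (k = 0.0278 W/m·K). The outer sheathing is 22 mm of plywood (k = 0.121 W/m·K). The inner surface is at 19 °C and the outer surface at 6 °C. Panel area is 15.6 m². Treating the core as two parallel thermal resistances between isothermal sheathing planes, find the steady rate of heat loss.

Q ≈ 59.8 W

Sheathing layers in series; stud and cavity paths in parallel between them.
R_inner = 0.018/(0.162×15.6) = 0.007123 K/W
R_stud  = 0.12/(0.112×0.13×15.6) = 0.5283 K/W
R_cav   = 0.12/(0.0278×0.87×15.6) = 0.318 K/W
1/R_core = 1/R_stud + 1/R_cav → R_core = 0.1985 K/W
R_outer = 0.022/(0.121×15.6) = 0.01166 K/W
R_total = 0.2173 K/W
Q = ΔT/R_total = 13/0.2173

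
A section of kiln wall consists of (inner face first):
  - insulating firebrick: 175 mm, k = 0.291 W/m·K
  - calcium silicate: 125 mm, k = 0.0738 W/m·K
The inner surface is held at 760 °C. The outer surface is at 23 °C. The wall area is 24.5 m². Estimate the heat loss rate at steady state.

Series thermal resistances:
R_insulating firebrick = L/(kA) = 0.175/(0.291×24.5) = 0.02455 K/W
R_calcium silicate = L/(kA) = 0.125/(0.0738×24.5) = 0.06913 K/W
R_total = 0.09368 K/W
Q = ΔT / R_total = 737 / 0.09368

Q ≈ 7870 W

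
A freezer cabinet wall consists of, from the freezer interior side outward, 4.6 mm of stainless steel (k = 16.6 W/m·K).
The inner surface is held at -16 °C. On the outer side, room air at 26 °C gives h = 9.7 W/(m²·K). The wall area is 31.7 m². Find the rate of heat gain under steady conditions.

Series thermal resistances:
R_stainless steel = L/(kA) = 0.0046/(16.6×31.7) = 8.742×10^-6 K/W
R_outer film = 1/(h_o·A) = 1/(9.7×31.7) = 0.003252 K/W
R_total = 0.003261 K/W
Q = ΔT / R_total = 42 / 0.003261

Q ≈ 12900 W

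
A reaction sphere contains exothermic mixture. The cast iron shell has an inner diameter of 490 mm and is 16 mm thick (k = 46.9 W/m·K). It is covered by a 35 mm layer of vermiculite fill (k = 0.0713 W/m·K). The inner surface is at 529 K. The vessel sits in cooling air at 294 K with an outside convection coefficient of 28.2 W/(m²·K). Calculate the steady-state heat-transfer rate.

Q ≈ 437 W

Spherical conduction: R = (1/r_in − 1/r_out)/(4πk) per layer; series-sum.
R_cast iron shell = (1/0.245 − 1/0.261)/(4π×46.9) = 4.246×10^-4 K/W
R_vermiculite fill = (1/0.261 − 1/0.296)/(4π×0.0713) = 0.5056 K/W
R_outer film = 1/(h·4πr_o²) = 1/(28.2×4π×0.296²) = 0.03221 K/W
R_total = 0.5383 K/W
Q = ΔT/R_total = 235/0.5383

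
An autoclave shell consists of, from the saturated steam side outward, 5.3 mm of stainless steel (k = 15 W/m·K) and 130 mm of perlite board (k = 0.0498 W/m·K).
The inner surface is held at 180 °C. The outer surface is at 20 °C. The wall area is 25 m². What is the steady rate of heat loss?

Model the wall as resistances in series:
R_stainless steel = L/(kA) = 0.0053/(15×25) = 1.413×10^-5 K/W
R_perlite board = L/(kA) = 0.13/(0.0498×25) = 0.1044 K/W
R_total = 0.1044 K/W
Q = ΔT / R_total = 160 / 0.1044

Q ≈ 1530 W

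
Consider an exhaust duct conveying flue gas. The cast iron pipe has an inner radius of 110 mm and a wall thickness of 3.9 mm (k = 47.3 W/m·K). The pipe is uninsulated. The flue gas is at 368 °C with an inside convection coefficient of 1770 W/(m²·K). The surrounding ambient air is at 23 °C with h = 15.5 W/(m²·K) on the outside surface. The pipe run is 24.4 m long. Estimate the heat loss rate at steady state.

Q ≈ 92400 W

Per-layer cylindrical resistances, series-summed:
R_inner film = 1/(h_i·2πr₁L) = 1/(1770×2π×0.11×24.4) = 3.35×10^-5 K/W
R_cast iron pipe wall = ln(113.9/110)/(2π×47.3×24.4) = 4.805×10^-6 K/W
R_outer film = 1/(h_o·2πr_oL) = 1/(15.5×2π×0.1139×24.4) = 0.003695 K/W
R_total = 0.003733 K/W
Q = ΔT/R_total = 345/0.003733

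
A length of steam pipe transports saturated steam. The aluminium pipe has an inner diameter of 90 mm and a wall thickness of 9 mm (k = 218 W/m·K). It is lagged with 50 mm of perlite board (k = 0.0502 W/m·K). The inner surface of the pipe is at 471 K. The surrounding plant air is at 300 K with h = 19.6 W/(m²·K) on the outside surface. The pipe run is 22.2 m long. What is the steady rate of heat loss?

For a radial system each layer contributes R = ln(r_out/r_in)/(2πkL); films add R = 1/(hA).
R_aluminium pipe wall = ln(54/45)/(2π×218×22.2) = 5.996×10^-6 K/W
R_perlite board = ln(104/54)/(2π×0.0502×22.2) = 0.0936 K/W
R_outer film = 1/(h_o·2πr_oL) = 1/(19.6×2π×0.104×22.2) = 0.003517 K/W
R_total = 0.09712 K/W
Q = ΔT/R_total = 171/0.09712

Q ≈ 1760 W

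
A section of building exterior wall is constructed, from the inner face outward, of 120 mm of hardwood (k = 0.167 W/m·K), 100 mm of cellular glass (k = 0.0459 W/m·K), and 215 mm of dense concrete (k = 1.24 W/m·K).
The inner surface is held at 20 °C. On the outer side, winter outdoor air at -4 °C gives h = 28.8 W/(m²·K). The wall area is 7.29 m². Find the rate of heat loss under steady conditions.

Using the resistance-network approach (series):
R_hardwood = L/(kA) = 0.12/(0.167×7.29) = 0.09857 K/W
R_cellular glass = L/(kA) = 0.1/(0.0459×7.29) = 0.2989 K/W
R_dense concrete = L/(kA) = 0.215/(1.24×7.29) = 0.02378 K/W
R_outer film = 1/(h_o·A) = 1/(28.8×7.29) = 0.004763 K/W
R_total = 0.426 K/W
Q = ΔT / R_total = 24 / 0.426

Q ≈ 56.3 W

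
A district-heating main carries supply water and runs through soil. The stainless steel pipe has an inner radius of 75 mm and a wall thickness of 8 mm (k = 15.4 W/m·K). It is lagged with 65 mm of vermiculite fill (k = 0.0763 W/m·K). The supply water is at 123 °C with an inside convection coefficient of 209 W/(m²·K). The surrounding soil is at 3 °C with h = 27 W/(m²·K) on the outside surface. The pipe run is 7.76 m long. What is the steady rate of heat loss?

Q ≈ 741 W

Cylindrical conduction, so R = ln(r₂/r₁)/(2πkL) per layer, in series:
R_inner film = 1/(h_i·2πr₁L) = 1/(209×2π×0.075×7.76) = 0.001308 K/W
R_stainless steel pipe wall = ln(83/75)/(2π×15.4×7.76) = 1.35×10^-4 K/W
R_vermiculite fill = ln(148/83)/(2π×0.0763×7.76) = 0.1555 K/W
R_outer film = 1/(h_o·2πr_oL) = 1/(27×2π×0.148×7.76) = 0.005133 K/W
R_total = 0.162 K/W
Q = ΔT/R_total = 120/0.162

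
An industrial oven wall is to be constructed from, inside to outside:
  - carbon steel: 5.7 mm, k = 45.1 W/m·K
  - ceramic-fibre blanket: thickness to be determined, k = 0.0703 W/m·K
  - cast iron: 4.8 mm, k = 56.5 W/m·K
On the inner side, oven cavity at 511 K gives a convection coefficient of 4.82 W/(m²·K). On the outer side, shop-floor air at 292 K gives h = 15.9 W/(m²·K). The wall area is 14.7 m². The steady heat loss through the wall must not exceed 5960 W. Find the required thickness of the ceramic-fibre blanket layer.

L ≈ 19 mm

Treating each layer as a thermal resistance in series:
R_inner film = 1/(h_i·A) = 1/(4.82×14.7) = 0.01411 K/W
R_carbon steel = L/(kA) = 0.0057/(45.1×14.7) = 8.598×10^-6 K/W
R_cast iron = L/(kA) = 0.0048/(56.5×14.7) = 5.779×10^-6 K/W
R_outer film = 1/(h_o·A) = 1/(15.9×14.7) = 0.004278 K/W
Sum of the known resistances R_other = 0.01841 K/W
Required total resistance R_tot = ΔT/Q_allow = 219/5960 = 0.03674 K/W
R_ceramic-fibre blanket = R_tot − R_other = 0.01834 K/W
L = R·k·A = 0.01834×0.0703×14.7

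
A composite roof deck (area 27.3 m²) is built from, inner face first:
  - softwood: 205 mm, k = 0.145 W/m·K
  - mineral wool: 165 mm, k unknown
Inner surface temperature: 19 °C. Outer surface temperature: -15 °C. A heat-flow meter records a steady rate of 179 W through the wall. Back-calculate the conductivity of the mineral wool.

k ≈ 0.0437 W/(m·K)

Thermal resistances in series:
R_softwood = L/(kA) = 0.205/(0.145×27.3) = 0.05179 K/W
Sum of known resistances R_other = 0.05179 K/W
Total R = ΔT/Q = 34/179 = 0.1899 K/W
R_mineral wool = R_total − R_other = 0.1382 K/W
k = L/(R·A) = 0.165/(0.1382×27.3)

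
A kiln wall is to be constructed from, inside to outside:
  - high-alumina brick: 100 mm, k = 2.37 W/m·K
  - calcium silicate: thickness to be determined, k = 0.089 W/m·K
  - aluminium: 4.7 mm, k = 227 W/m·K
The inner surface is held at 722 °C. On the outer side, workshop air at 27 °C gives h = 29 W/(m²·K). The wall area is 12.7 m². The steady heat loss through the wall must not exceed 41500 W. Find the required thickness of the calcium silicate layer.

Model the wall as resistances in series:
R_high-alumina brick = L/(kA) = 0.1/(2.37×12.7) = 0.003322 K/W
R_aluminium = L/(kA) = 0.0047/(227×12.7) = 1.63×10^-6 K/W
R_outer film = 1/(h_o·A) = 1/(29×12.7) = 0.002715 K/W
Sum of the known resistances R_other = 0.006039 K/W
Required total resistance R_tot = ΔT/Q_allow = 695/41500 = 0.01675 K/W
R_calcium silicate = R_tot − R_other = 0.01071 K/W
L = R·k·A = 0.01071×0.089×12.7

L ≈ 12.1 mm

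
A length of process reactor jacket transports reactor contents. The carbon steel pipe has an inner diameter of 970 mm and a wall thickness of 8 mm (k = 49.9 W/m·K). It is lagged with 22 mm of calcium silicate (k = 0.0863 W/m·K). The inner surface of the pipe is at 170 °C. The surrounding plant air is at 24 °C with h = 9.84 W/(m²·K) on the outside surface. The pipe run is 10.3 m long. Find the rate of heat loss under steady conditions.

Q ≈ 13400 W

For a radial system each layer contributes R = ln(r_out/r_in)/(2πkL); films add R = 1/(hA).
R_carbon steel pipe wall = ln(493/485)/(2π×49.9×10.3) = 5.066×10^-6 K/W
R_calcium silicate = ln(515/493)/(2π×0.0863×10.3) = 0.007817 K/W
R_outer film = 1/(h_o·2πr_oL) = 1/(9.84×2π×0.515×10.3) = 0.003049 K/W
R_total = 0.01087 K/W
Q = ΔT/R_total = 146/0.01087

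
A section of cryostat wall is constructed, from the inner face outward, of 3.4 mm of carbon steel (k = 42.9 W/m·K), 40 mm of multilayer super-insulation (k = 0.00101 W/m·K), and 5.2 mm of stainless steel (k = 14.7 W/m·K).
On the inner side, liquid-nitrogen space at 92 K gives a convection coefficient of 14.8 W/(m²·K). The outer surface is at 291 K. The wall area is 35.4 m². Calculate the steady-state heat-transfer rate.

Q ≈ 178 W

Model the wall as resistances in series:
R_inner film = 1/(h_i·A) = 1/(14.8×35.4) = 0.001909 K/W
R_carbon steel = L/(kA) = 0.0034/(42.9×35.4) = 2.239×10^-6 K/W
R_multilayer super-insulation = L/(kA) = 0.04/(0.00101×35.4) = 1.119 K/W
R_stainless steel = L/(kA) = 0.0052/(14.7×35.4) = 9.993×10^-6 K/W
R_total = 1.121 K/W
Q = ΔT / R_total = 199 / 1.121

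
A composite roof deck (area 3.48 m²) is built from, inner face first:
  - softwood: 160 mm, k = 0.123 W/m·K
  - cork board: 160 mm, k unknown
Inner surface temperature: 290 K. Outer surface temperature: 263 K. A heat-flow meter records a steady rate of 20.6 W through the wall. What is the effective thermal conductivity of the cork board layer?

k ≈ 0.0491 W/(m·K)

Treating each layer as a thermal resistance in series:
R_softwood = L/(kA) = 0.16/(0.123×3.48) = 0.3738 K/W
Sum of known resistances R_other = 0.3738 K/W
Total R = ΔT/Q = 27/20.6 = 1.311 K/W
R_cork board = R_total − R_other = 0.9369 K/W
k = L/(R·A) = 0.16/(0.9369×3.48)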